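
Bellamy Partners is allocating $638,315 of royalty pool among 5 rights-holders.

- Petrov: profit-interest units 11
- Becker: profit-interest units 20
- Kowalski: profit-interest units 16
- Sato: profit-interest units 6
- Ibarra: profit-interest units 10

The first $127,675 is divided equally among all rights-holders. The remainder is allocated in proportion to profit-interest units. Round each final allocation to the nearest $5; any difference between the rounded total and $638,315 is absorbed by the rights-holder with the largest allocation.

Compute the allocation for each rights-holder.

Petrov: $114,695 | Becker: $187,645 | Kowalski: $155,220 | Sato: $74,165 | Ibarra: $106,590

Equal tier: $127,675 ÷ 5 = $25,535 apiece.
Remainder $510,640 by profit-interest units (total 63): Petrov 89,159.37 → $89,160; Becker 162,107.94 → $162,110; Kowalski 129,686.35 → $129,685; Sato 48,632.38 → $48,630; Ibarra 81,053.97 → $81,055.
Totals: Petrov $25,535 + $89,160 = $114,695; Becker $25,535 + $162,110 = $187,645; Kowalski $25,535 + $129,685 = $155,220; Sato $25,535 + $48,630 = $74,165; Ibarra $25,535 + $81,055 = $106,590.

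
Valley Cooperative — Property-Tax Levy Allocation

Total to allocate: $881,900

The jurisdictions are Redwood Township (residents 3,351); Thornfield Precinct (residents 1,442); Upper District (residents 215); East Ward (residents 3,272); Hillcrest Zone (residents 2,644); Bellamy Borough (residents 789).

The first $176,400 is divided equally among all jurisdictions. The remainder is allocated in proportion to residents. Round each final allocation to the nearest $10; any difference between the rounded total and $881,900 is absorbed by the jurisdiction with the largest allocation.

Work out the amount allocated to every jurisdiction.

Redwood Township: $231,250; Thornfield Precinct: $116,250; Upper District: $42,350; East Ward: $226,480; Hillcrest Zone: $188,650; Bellamy Borough: $76,920

Equal tier: $176,400 ÷ 6 = $29,400 apiece.
Remainder $705,500 by residents (total 11,713): Redwood Township 201,838.17 → $201,840; Thornfield Precinct 86,854.86 → $86,850; Upper District 12,949.93 → $12,950; East Ward 197,079.83 → $197,080; Hillcrest Zone 159,253.99 → $159,250; Bellamy Borough 47,523.22 → $47,520.
Rounding difference +$10 on remainder applied to Redwood Township.
Totals: Redwood Township $29,400 + $201,850 = $231,250; Thornfield Precinct $29,400 + $86,850 = $116,250; Upper District $29,400 + $12,950 = $42,350; East Ward $29,400 + $197,080 = $226,480; Hillcrest Zone $29,400 + $159,250 = $188,650; Bellamy Borough $29,400 + $47,520 = $76,920.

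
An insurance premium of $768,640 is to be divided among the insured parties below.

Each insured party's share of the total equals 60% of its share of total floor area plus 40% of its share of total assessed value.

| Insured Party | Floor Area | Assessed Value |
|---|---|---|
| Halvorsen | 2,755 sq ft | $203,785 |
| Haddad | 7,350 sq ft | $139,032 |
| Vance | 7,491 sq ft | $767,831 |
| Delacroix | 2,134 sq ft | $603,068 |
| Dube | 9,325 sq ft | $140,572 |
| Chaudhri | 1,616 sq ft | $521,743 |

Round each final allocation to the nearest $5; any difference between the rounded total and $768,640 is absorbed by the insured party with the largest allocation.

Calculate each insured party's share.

Floor area total 30,671; assessed value total 2,376,031.
Composite weights (60% floor area + 40% assessed value): Halvorsen 0.0882; Haddad 0.1672; Vance 0.2758; Delacroix 0.1433; Dube 0.2061; Chaudhri 0.1194.
Raw shares: Halvorsen 67,795.09; Haddad 128,508.76; Vance 211,994.85; Delacroix 110,124.24; Dube 158,405.09; Chaudhri 91,811.97.
Rounded to nearest $5: Halvorsen $67,795; Haddad $128,510; Vance $211,995; Delacroix $110,125; Dube $158,405; Chaudhri $91,810. Sum = $768,640.
No rounding difference to absorb.

Halvorsen: $67,795 | Haddad: $128,510 | Vance: $211,995 | Delacroix: $110,125 | Dube: $158,405 | Chaudhri: $91,810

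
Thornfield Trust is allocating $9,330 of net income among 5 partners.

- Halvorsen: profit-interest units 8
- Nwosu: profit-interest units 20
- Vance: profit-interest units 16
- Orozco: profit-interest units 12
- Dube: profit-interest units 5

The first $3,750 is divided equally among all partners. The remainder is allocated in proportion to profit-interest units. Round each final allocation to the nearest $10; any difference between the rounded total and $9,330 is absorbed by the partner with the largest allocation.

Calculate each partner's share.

Halvorsen: $1,480; Nwosu: $2,580; Vance: $2,210; Orozco: $1,850; Dube: $1,210

Equal tier: $3,750 ÷ 5 = $750 apiece.
Remainder $5,580 by profit-interest units (total 61): Halvorsen 731.80 → $730; Nwosu 1,829.51 → $1,830; Vance 1,463.61 → $1,460; Orozco 1,097.70 → $1,100; Dube 457.38 → $460.
Totals: Halvorsen $750 + $730 = $1,480; Nwosu $750 + $1,830 = $2,580; Vance $750 + $1,460 = $2,210; Orozco $750 + $1,100 = $1,850; Dube $750 + $460 = $1,210.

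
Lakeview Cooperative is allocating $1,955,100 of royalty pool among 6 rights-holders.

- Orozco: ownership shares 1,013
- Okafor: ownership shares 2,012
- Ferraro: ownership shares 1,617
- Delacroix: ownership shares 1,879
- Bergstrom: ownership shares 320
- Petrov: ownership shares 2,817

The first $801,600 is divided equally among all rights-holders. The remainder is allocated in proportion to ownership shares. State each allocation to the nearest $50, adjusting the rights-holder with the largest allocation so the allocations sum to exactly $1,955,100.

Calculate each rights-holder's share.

First tranche $801,600 split equally: $133,600 each.
Remainder $1,153,500 by ownership shares (total 9,658): Orozco 120,987.32 → $121,000; Okafor 240,302.55 → $240,300; Ferraro 193,125.85 → $193,150; Delacroix 224,417.74 → $224,400; Bergstrom 38,219.09 → $38,200; Petrov 336,447.45 → $336,450.
Totals: Orozco $133,600 + $121,000 = $254,600; Okafor $133,600 + $240,300 = $373,900; Ferraro $133,600 + $193,150 = $326,750; Delacroix $133,600 + $224,400 = $358,000; Bergstrom $133,600 + $38,200 = $171,800; Petrov $133,600 + $336,450 = $470,050.

Orozco: $254,600 | Okafor: $373,900 | Ferraro: $326,750 | Delacroix: $358,000 | Bergstrom: $171,800 | Petrov: $470,050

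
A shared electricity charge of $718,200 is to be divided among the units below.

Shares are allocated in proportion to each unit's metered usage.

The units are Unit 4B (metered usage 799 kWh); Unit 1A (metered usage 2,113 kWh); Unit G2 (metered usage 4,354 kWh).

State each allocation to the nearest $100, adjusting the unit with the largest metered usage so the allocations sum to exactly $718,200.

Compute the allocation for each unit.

Sum of metered usage: 7,266.
Unrounded shares: Unit 4B 799/7,266 × $718,200 = 78,976.30; Unit 1A 2,113/7,266 × $718,200 = 208,857.23; Unit G2 4,354/7,266 × $718,200 = 430,366.47.
Rounded to nearest $100: Unit 4B $79,000; Unit 1A $208,900; Unit G2 $430,400. Sum = $718,300.
Difference $718,200 − $718,300 = −$100 applied to largest metered usage (Unit G2): Unit G2 becomes $430,300.

Unit 4B: $79,000 · Unit 1A: $208,900 · Unit G2: $430,300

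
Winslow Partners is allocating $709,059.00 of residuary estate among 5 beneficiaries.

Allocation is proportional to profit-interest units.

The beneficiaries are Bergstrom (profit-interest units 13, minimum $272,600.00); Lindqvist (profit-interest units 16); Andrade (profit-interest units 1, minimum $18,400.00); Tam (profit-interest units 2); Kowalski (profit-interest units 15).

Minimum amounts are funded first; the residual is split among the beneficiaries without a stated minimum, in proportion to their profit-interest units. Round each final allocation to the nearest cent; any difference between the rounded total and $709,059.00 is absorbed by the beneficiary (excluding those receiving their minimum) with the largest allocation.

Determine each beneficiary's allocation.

Minimums first: Bergstrom $272,600.00; Andrade $18,400.00. Residual $418,059.00.
Residual split over remaining profit-interest units 33: Lindqvist 202,695.2727 → $202,695.27; Tam 25,336.9091 → $25,336.91; Kowalski 190,026.8182 → $190,026.82.

Bergstrom: $272,600.00; Lindqvist: $202,695.27; Andrade: $18,400.00; Tam: $25,336.91; Kowalski: $190,026.82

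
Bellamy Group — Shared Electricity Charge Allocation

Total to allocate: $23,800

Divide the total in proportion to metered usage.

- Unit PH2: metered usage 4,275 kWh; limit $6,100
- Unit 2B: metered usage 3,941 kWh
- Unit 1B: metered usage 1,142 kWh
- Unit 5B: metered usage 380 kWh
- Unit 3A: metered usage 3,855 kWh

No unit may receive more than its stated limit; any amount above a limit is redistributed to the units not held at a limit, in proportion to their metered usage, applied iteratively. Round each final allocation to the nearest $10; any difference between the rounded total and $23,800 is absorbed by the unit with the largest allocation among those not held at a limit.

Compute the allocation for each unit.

Unit PH2: $6,100 · Unit 2B: $7,490 · Unit 1B: $2,170 · Unit 5B: $720 · Unit 3A: $7,320

Sum of metered usage: 13,593.
Proportional shares (ignoring caps): Unit PH2 7,485.10; Unit 2B 6,900.30; Unit 1B 1,999.53; Unit 5B 665.34; Unit 3A 6,749.72.
Cap binds for Unit PH2 ($6,100); remaining pool $17,700 reallocated over remaining metered usage 9,318.
Redistributed shares: Unit 2B 7,486.12 → $7,490; Unit 1B 2,169.29 → $2,170; Unit 5B 721.83 → $720; Unit 3A 7,322.76 → $7,320.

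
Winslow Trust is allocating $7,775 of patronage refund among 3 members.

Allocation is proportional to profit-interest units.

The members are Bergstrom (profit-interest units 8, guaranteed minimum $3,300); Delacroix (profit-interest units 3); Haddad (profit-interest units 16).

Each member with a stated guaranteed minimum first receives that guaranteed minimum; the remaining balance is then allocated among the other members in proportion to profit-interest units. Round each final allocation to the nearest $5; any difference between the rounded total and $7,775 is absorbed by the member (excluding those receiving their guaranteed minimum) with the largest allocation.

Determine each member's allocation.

Minimums first: Bergstrom $3,300. Remaining pool $4,475.
Remaining pool split over remaining profit-interest units 19: Delacroix 706.58 → $705; Haddad 3,768.42 → $3,770.

Bergstrom: $3,300; Delacroix: $705; Haddad: $3,770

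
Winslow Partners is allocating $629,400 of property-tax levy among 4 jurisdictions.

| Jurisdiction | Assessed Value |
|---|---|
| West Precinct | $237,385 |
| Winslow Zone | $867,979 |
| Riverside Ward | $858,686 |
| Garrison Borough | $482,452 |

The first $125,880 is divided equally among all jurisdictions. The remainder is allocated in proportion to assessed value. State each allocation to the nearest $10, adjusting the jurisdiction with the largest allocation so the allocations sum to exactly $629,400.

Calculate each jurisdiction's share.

First tranche $125,880 split equally: $31,470 each.
Remainder $503,520 by assessed value (total 2,446,502): West Precinct 48,856.73 → $48,860; Winslow Zone 178,640.68 → $178,640; Riverside Ward 176,728.07 → $176,730; Garrison Borough 99,294.52 → $99,290.
Totals: West Precinct $31,470 + $48,860 = $80,330; Winslow Zone $31,470 + $178,640 = $210,110; Riverside Ward $31,470 + $176,730 = $208,200; Garrison Borough $31,470 + $99,290 = $130,760.

West Precinct: $80,330; Winslow Zone: $210,110; Riverside Ward: $208,200; Garrison Borough: $130,760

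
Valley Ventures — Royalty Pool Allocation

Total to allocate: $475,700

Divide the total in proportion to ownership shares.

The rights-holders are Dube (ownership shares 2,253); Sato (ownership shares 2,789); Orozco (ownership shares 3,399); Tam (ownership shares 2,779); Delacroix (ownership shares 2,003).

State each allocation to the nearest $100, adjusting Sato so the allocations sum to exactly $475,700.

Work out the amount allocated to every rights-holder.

Sum of ownership shares: 13,223.
Pro-rata amounts: Dube 2,253/13,223 × $475,700 = 81,052.11; Sato 2,789/13,223 × $475,700 = 100,334.82; Orozco 3,399/13,223 × $475,700 = 122,279.69; Tam 2,779/13,223 × $475,700 = 99,975.07; Delacroix 2,003/13,223 × $475,700 = 72,058.32.
Rounded to nearest $100: Dube $81,100; Sato $100,300; Orozco $122,300; Tam $100,000; Delacroix $72,100. Sum = $475,800.
Difference $475,700 − $475,800 = −$100 applied to Sato: Sato becomes $100,200.

Dube: $81,100; Sato: $100,200; Orozco: $122,300; Tam: $100,000; Delacroix: $72,100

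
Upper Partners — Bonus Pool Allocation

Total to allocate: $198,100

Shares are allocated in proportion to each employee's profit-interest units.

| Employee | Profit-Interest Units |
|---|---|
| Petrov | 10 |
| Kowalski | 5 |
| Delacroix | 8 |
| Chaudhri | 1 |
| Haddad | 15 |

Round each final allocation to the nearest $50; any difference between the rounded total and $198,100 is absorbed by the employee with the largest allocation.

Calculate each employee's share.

Petrov: $50,800; Kowalski: $25,400; Delacroix: $40,650; Chaudhri: $5,100; Haddad: $76,150

Profit-interest units total: 39.
Unrounded shares: Petrov 10/39 × $198,100 = 50,794.87; Kowalski 5/39 × $198,100 = 25,397.44; Delacroix 8/39 × $198,100 = 40,635.90; Chaudhri 1/39 × $198,100 = 5,079.49; Haddad 15/39 × $198,100 = 76,192.31.
Rounded to nearest $50: Petrov $50,800; Kowalski $25,400; Delacroix $40,650; Chaudhri $5,100; Haddad $76,200. Sum = $198,150.
Difference $198,100 − $198,150 = −$50 applied to largest allocation (Haddad): Haddad becomes $76,150.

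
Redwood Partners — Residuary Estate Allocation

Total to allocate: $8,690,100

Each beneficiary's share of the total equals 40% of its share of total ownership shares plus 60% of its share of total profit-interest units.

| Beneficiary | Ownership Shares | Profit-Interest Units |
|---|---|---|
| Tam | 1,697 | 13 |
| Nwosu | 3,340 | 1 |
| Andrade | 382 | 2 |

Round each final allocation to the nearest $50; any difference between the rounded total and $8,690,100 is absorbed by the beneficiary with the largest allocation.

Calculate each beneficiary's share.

Tam: $5,324,950 | Nwosu: $2,468,350 | Andrade: $896,800

Totals — ownership shares 5,419, profit-interest units 16.
Blended shares (40% ownership shares + 60% profit-interest units): Tam 0.6128; Nwosu 0.2840; Andrade 0.1032.
Proportional shares: Tam 5,324,971.43; Nwosu 2,468,335.59; Andrade 896,792.98.
At nearest $50: Tam $5,324,950; Nwosu $2,468,350; Andrade $896,800. Sum = $8,690,100.
Sum already equals the total — no adjustment.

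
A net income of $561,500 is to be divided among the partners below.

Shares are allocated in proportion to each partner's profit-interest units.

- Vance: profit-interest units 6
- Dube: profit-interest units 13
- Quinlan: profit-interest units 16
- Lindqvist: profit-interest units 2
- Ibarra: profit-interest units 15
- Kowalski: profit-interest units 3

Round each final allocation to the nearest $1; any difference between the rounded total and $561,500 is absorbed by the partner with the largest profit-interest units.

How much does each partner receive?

Total profit-interest units = 55.
Unrounded shares: Vance 6/55 × $561,500 = 61,254.55; Dube 13/55 × $561,500 = 132,718.18; Quinlan 16/55 × $561,500 = 163,345.45; Lindqvist 2/55 × $561,500 = 20,418.18; Ibarra 15/55 × $561,500 = 153,136.36; Kowalski 3/55 × $561,500 = 30,627.27.
After rounding ($1): Vance $61,255; Dube $132,718; Quinlan $163,345; Lindqvist $20,418; Ibarra $153,136; Kowalski $30,627. Sum = $561,499.
Difference $561,500 − $561,499 = +$1 applied to largest profit-interest units (Quinlan): Quinlan becomes $163,346.

Vance: $61,255; Dube: $132,718; Quinlan: $163,346; Lindqvist: $20,418; Ibarra: $153,136; Kowalski: $30,627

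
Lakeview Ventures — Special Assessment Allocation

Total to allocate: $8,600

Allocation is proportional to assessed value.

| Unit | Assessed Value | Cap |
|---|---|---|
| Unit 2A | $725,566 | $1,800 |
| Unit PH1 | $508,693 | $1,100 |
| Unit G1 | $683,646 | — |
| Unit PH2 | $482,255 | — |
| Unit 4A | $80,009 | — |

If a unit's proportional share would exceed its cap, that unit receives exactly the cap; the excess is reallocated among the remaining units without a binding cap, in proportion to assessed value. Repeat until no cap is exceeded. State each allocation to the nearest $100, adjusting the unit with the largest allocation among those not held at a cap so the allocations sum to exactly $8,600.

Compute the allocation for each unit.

Combined assessed value = 2,480,169.
Pro-rata shares before constraints: Unit 2A 2,515.90; Unit PH1 1,763.90; Unit G1 2,370.55; Unit PH2 1,672.22; Unit 4A 277.43.
Capped: Unit 2A ($1,800), Unit PH1 ($1,100); remaining pool $5,700 reallocated over remaining assessed value 1,245,910.
Remaining shares: Unit G1 3,127.66 → $3,100; Unit PH2 2,206.30 → $2,200; Unit 4A 366.04 → $400.

Unit 2A: $1,800; Unit PH1: $1,100; Unit G1: $3,100; Unit PH2: $2,200; Unit 4A: $400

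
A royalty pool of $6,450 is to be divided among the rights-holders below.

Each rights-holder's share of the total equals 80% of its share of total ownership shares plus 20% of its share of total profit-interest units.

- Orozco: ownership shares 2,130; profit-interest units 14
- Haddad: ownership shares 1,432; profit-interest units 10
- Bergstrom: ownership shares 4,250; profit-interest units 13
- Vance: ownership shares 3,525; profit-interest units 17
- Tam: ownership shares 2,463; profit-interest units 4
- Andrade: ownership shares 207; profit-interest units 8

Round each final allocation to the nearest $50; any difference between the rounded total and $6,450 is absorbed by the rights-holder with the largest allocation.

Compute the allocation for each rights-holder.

Totals — ownership shares 14,007, profit-interest units 66.
Combined weights (80% ownership shares + 20% profit-interest units): Orozco 0.1641; Haddad 0.1121; Bergstrom 0.2821; Vance 0.2528; Tam 0.1528; Andrade 0.0361.
Unrounded shares: Orozco 1,058.30; Haddad 722.99; Bergstrom 1,819.74; Vance 1,630.84; Tam 985.52; Andrade 232.62.
At nearest $50: Orozco $1,050; Haddad $700; Bergstrom $1,800; Vance $1,650; Tam $1,000; Andrade $250. Sum = $6,450.
Rounded total matches; no reconciliation needed.

Orozco: $1,050 · Haddad: $700 · Bergstrom: $1,800 · Vance: $1,650 · Tam: $1,000 · Andrade: $250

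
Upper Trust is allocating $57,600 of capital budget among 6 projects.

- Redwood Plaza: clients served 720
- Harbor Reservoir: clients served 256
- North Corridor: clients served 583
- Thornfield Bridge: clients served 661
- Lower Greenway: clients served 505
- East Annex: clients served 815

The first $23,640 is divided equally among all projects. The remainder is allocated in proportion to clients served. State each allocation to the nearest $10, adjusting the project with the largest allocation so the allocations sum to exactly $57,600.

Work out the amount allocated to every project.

Redwood Plaza: $10,850 | Harbor Reservoir: $6,400 | North Corridor: $9,530 | Thornfield Bridge: $10,280 | Lower Greenway: $8,780 | East Annex: $11,760

$23,640 shared equally gives $3,940 per project.
Remainder $33,960 by clients served (total 3,540): Redwood Plaza 6,907.12 → $6,910; Harbor Reservoir 2,455.86 → $2,460; North Corridor 5,592.85 → $5,590; Thornfield Bridge 6,341.12 → $6,340; Lower Greenway 4,844.58 → $4,840; East Annex 7,818.47 → $7,820.
Totals: Redwood Plaza $3,940 + $6,910 = $10,850; Harbor Reservoir $3,940 + $2,460 = $6,400; North Corridor $3,940 + $5,590 = $9,530; Thornfield Bridge $3,940 + $6,340 = $10,280; Lower Greenway $3,940 + $4,840 = $8,780; East Annex $3,940 + $7,820 = $11,760.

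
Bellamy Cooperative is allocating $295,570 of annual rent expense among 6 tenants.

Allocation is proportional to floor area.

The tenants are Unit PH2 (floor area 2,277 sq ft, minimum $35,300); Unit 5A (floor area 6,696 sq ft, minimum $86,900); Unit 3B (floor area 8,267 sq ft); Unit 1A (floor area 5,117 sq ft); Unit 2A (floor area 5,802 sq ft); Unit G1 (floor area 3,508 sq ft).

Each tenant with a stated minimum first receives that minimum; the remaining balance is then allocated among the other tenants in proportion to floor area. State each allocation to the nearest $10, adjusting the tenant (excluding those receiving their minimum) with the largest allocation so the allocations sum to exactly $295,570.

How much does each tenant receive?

Unit PH2: $35,300; Unit 5A: $86,900; Unit 3B: $63,160; Unit 1A: $39,090; Unit 2A: $44,320; Unit G1: $26,800

Guaranteed amounts: Unit PH2 $35,300; Unit 5A $86,900. Balance $173,370.
Balance split over remaining floor area 22,694: Unit 3B 63,155.45 → $63,160; Unit 1A 39,091.14 → $39,090; Unit 2A 44,324.17 → $44,320; Unit G1 26,799.24 → $26,800.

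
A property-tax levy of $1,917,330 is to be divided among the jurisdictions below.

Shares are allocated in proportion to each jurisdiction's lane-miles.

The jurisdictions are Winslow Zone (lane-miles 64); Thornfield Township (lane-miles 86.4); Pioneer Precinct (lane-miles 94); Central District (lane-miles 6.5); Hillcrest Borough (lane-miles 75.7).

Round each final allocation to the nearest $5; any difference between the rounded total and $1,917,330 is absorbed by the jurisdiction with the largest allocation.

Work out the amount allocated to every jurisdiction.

Winslow Zone: $375,715; Thornfield Township: $507,220; Pioneer Precinct: $551,830; Central District: $38,160; Hillcrest Borough: $444,405

Combined lane-miles = 326.6.
Raw shares: Winslow Zone 64/326.6 × $1,917,330 = 375,716.84; Thornfield Township 86.4/326.6 × $1,917,330 = 507,217.73; Pioneer Precinct 94/326.6 × $1,917,330 = 551,834.11; Central District 6.5/326.6 × $1,917,330 = 38,158.74; Hillcrest Borough 75.7/326.6 × $1,917,330 = 444,402.58.
At nearest $5: Winslow Zone $375,715; Thornfield Township $507,220; Pioneer Precinct $551,835; Central District $38,160; Hillcrest Borough $444,405. Sum = $1,917,335.
Difference $1,917,330 − $1,917,335 = −$5 applied to largest allocation (Pioneer Precinct): Pioneer Precinct becomes $551,830.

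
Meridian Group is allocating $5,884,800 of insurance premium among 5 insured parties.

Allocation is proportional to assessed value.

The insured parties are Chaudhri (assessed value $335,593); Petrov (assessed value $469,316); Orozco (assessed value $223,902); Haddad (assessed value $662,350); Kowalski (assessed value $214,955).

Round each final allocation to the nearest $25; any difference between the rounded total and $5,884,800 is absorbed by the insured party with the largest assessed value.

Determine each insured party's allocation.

Total assessed value = 1,906,116.
Pro-rata amounts: Chaudhri 335,593/1,906,116 × $5,884,800 = 1,036,084.73; Petrov 469,316/1,906,116 × $5,884,800 = 1,448,931.12; Orozco 223,902/1,906,116 × $5,884,800 = 691,258.29; Haddad 662,350/1,906,116 × $5,884,800 = 2,044,889.86; Kowalski 214,955/1,906,116 × $5,884,800 = 663,635.99.
After rounding ($25): Chaudhri $1,036,075; Petrov $1,448,925; Orozco $691,250; Haddad $2,044,900; Kowalski $663,625. Sum = $5,884,775.
Difference $5,884,800 − $5,884,775 = +$25 applied to largest assessed value (Haddad): Haddad becomes $2,044,925.

Chaudhri: $1,036,075 | Petrov: $1,448,925 | Orozco: $691,250 | Haddad: $2,044,925 | Kowalski: $663,625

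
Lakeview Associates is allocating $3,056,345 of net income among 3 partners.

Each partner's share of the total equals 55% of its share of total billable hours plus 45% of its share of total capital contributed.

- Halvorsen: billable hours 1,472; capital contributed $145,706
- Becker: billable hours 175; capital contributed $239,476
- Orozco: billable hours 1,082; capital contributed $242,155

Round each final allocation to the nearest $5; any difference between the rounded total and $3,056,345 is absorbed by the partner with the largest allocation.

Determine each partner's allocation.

Billable hours total 2,729; capital contributed total 627,337.
Blended shares (55% billable hours + 45% capital contributed): Halvorsen 0.4012; Becker 0.2070; Orozco 0.3918.
Unrounded shares: Halvorsen 1,226,153.51; Becker 632,815.40; Orozco 1,197,376.09.
Rounded to nearest $5: Halvorsen $1,226,155; Becker $632,815; Orozco $1,197,375. Sum = $3,056,345.
Sum already equals the total — no adjustment.

Halvorsen: $1,226,155; Becker: $632,815; Orozco: $1,197,375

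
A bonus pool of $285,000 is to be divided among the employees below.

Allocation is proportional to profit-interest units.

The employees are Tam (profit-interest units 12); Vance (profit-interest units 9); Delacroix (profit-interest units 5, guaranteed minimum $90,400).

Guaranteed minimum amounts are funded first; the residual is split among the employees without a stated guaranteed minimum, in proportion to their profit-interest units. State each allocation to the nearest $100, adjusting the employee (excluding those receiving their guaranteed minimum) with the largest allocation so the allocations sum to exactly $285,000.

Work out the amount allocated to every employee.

Tam: $111,200; Vance: $83,400; Delacroix: $90,400

Minimums first: Delacroix $90,400. Balance $194,600.
Balance split over remaining profit-interest units 21: Tam 111,200.00 → $111,200; Vance 83,400.00 → $83,400.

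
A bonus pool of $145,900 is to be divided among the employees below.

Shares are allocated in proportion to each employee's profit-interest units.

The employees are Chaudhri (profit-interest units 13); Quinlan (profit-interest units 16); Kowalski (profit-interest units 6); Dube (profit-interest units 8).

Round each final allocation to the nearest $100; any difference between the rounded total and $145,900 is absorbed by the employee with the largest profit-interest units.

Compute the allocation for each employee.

Total profit-interest units = 13 + 16 + 6 + 8 = 43.
Proportional shares: Chaudhri 44,109.30; Quinlan 54,288.37; Kowalski 20,358.14; Dube 27,144.19.
Rounded to nearest $100: Chaudhri $44,100; Quinlan $54,300; Kowalski $20,400; Dube $27,100. Sum = $145,900.
No rounding difference to absorb.

Chaudhri: $44,100 | Quinlan: $54,300 | Kowalski: $20,400 | Dube: $27,100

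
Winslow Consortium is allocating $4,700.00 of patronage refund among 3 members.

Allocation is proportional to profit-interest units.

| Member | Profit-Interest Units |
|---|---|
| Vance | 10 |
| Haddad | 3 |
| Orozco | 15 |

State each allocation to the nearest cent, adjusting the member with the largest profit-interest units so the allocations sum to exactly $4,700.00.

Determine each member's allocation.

Vance: $1,678.57 | Haddad: $503.57 | Orozco: $2,517.86

Profit-interest units total: 10 + 3 + 15 = 28.
Proportional shares: Vance 1,678.5714; Haddad 503.5714; Orozco 2,517.8571.
At nearest cent: Vance $1,678.57; Haddad $503.57; Orozco $2,517.86. Sum = $4,700.00.
Sum already equals the total — no adjustment.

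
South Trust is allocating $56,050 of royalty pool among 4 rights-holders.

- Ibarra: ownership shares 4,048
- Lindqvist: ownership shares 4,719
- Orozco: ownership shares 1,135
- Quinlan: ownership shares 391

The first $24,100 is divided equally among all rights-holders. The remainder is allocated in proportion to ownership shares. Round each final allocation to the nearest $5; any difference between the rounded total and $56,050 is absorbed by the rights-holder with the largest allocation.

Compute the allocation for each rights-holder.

Equal tier: $24,100 ÷ 4 = $6,025 apiece.
Remainder $31,950 by ownership shares (total 10,293): Ibarra 12,565.20 → $12,565; Lindqvist 14,648.02 → $14,650; Orozco 3,523.10 → $3,525; Quinlan 1,213.68 → $1,215.
Rounding difference −$5 on remainder applied to Lindqvist.
Totals: Ibarra $6,025 + $12,565 = $18,590; Lindqvist $6,025 + $14,645 = $20,670; Orozco $6,025 + $3,525 = $9,550; Quinlan $6,025 + $1,215 = $7,240.

Ibarra: $18,590 | Lindqvist: $20,670 | Orozco: $9,550 | Quinlan: $7,240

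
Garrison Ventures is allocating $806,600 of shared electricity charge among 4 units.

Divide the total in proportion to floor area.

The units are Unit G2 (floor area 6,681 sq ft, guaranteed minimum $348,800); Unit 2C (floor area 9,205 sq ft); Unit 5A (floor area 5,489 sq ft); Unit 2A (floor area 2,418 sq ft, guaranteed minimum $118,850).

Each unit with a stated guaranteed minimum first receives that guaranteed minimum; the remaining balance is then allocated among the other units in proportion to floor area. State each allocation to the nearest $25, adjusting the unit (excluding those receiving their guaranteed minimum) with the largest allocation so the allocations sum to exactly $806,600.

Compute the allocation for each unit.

Unit G2: $348,800; Unit 2C: $212,325; Unit 5A: $126,625; Unit 2A: $118,850

Guaranteed amounts: Unit G2 $348,800; Unit 2A $118,850. Residual $338,950.
Residual split over remaining floor area 14,694: Unit 2C 212,333.93 → $212,325; Unit 5A 126,616.07 → $126,625.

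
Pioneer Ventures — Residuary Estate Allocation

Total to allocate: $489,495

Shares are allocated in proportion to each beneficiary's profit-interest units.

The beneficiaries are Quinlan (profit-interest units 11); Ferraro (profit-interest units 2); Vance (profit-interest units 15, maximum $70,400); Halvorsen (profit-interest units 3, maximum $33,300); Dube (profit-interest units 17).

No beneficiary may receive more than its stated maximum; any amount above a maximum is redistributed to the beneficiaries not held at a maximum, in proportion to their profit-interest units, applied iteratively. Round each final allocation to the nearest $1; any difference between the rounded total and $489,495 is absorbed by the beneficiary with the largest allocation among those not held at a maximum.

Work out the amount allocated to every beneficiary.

Sum of profit-interest units: 48.
Unconstrained shares: Quinlan 112,175.94; Ferraro 20,395.62; Vance 152,967.19; Halvorsen 30,593.44; Dube 173,362.81.
Cap binds for Vance ($70,400); residual $419,095 reallocated over remaining profit-interest units 33.
Cap binds for Halvorsen ($33,300); residual $385,795 reallocated over remaining profit-interest units 30.
Redistributed shares: Quinlan 141,458.17 → $141,458; Ferraro 25,719.67 → $25,720; Dube 218,617.17 → $218,617.

Quinlan: $141,458 | Ferraro: $25,720 | Vance: $70,400 | Halvorsen: $33,300 | Dube: $218,617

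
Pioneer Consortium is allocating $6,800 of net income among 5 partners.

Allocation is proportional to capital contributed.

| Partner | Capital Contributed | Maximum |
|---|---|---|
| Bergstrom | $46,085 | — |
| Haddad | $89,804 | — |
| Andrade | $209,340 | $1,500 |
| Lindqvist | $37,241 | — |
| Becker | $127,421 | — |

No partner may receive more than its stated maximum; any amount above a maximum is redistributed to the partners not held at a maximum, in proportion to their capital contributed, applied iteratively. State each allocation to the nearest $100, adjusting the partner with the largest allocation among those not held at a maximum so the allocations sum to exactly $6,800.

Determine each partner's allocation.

Total capital contributed = 509,891.
Proportional shares (ignoring caps): Bergstrom 614.60; Haddad 1,197.64; Andrade 2,791.80; Lindqvist 496.65; Becker 1,699.31.
Capped: Andrade ($1,500); residual $5,300 reallocated over remaining capital contributed 300,551.
Remaining shares: Bergstrom 812.68 → $800; Haddad 1,583.63 → $1,600; Lindqvist 656.72 → $700; Becker 2,246.98 → $2,200.

Bergstrom: $800; Haddad: $1,600; Andrade: $1,500; Lindqvist: $700; Becker: $2,200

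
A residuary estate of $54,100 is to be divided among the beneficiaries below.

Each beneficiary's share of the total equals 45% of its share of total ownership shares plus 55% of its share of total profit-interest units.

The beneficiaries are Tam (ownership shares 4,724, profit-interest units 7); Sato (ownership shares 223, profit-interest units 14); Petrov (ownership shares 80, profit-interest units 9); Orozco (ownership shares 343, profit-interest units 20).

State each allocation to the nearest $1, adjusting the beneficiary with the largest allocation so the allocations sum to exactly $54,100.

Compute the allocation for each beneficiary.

Tam: $25,582 | Sato: $9,342 | Petrov: $5,719 | Orozco: $13,457

Totals — ownership shares 5,370, profit-interest units 50.
Blended shares (45% ownership shares + 55% profit-interest units): Tam 0.4729; Sato 0.1727; Petrov 0.1057; Orozco 0.2487.
Unrounded shares: Tam 25,582.05; Sato 9,342.37; Petrov 5,718.58; Orozco 13,457.00.
At nearest $1: Tam $25,582; Sato $9,342; Petrov $5,719; Orozco $13,457. Sum = $54,100.
No rounding difference to absorb.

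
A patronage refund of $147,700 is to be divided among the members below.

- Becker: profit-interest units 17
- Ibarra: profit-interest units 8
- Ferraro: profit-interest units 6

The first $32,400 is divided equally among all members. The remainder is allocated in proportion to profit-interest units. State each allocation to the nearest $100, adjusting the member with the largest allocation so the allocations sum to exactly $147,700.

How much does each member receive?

Becker: $74,000; Ibarra: $40,600; Ferraro: $33,100

Equal tier: $32,400 ÷ 3 = $10,800 apiece.
Remainder $115,300 by profit-interest units (total 31): Becker 63,229.03 → $63,200; Ibarra 29,754.84 → $29,800; Ferraro 22,316.13 → $22,300.
Totals: Becker $10,800 + $63,200 = $74,000; Ibarra $10,800 + $29,800 = $40,600; Ferraro $10,800 + $22,300 = $33,100.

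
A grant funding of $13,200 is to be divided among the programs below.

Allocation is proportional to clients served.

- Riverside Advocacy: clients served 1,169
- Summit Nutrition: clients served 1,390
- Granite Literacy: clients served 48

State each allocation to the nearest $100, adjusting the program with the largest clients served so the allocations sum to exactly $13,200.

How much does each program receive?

Riverside Advocacy: $5,900; Summit Nutrition: $7,100; Granite Literacy: $200

Total clients served = 2,607.
Raw shares: Riverside Advocacy 1,169/2,607 × $13,200 = 5,918.99; Summit Nutrition 1,390/2,607 × $13,200 = 7,037.97; Granite Literacy 48/2,607 × $13,200 = 243.04.
Rounded to nearest $100: Riverside Advocacy $5,900; Summit Nutrition $7,000; Granite Literacy $200. Sum = $13,100.
Difference $13,200 − $13,100 = +$100 applied to largest clients served (Summit Nutrition): Summit Nutrition becomes $7,100.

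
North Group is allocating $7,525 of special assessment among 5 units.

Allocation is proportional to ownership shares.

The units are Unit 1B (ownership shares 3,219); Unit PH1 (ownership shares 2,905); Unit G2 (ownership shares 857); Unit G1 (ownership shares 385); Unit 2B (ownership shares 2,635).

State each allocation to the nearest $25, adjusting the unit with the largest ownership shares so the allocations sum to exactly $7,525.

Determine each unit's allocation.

Unit 1B: $2,425 | Unit PH1: $2,175 | Unit G2: $650 | Unit G1: $300 | Unit 2B: $1,975

Sum of ownership shares: 3,219 + 2,905 + 857 + 385 + 2,635 = 10,001.
Pro-rata amounts: Unit 1B 2,422.06; Unit PH1 2,185.79; Unit G2 644.83; Unit G1 289.68; Unit 2B 1,982.64.
After rounding ($25): Unit 1B $2,425; Unit PH1 $2,175; Unit G2 $650; Unit G1 $300; Unit 2B $1,975. Sum = $7,525.
Rounded total matches; no reconciliation needed.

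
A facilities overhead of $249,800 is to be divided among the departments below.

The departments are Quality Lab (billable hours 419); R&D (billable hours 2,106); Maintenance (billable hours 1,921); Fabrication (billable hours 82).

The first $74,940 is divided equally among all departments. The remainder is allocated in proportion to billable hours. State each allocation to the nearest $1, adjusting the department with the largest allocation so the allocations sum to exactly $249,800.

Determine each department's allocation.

$74,940 shared equally gives $18,735 per department.
Remainder $174,860 by billable hours (total 4,528): Quality Lab 16,180.73 → $16,181; R&D 81,328.44 → $81,328; Maintenance 74,184.20 → $74,184; Fabrication 3,166.63 → $3,167.
Totals: Quality Lab $18,735 + $16,181 = $34,916; R&D $18,735 + $81,328 = $100,063; Maintenance $18,735 + $74,184 = $92,919; Fabrication $18,735 + $3,167 = $21,902.

Quality Lab: $34,916 · R&D: $100,063 · Maintenance: $92,919 · Fabrication: $21,902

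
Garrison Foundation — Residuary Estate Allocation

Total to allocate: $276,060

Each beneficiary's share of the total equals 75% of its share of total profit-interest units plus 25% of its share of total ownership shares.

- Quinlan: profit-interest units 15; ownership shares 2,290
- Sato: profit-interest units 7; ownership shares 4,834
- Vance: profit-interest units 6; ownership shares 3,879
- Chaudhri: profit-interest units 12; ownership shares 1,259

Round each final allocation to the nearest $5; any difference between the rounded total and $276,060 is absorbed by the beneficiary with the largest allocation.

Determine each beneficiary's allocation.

Profit-interest units total 40; ownership shares total 12,262.
Composite weights (75% profit-interest units + 25% ownership shares): Quinlan 0.3279; Sato 0.2298; Vance 0.1916; Chaudhri 0.2507.
Pro-rata amounts: Quinlan 90,530.83; Sato 63,440.39; Vance 52,889.17; Chaudhri 69,199.61.
At nearest $5: Quinlan $90,530; Sato $63,440; Vance $52,890; Chaudhri $69,200. Sum = $276,060.
Rounded total matches; no reconciliation needed.

Quinlan: $90,530; Sato: $63,440; Vance: $52,890; Chaudhri: $69,200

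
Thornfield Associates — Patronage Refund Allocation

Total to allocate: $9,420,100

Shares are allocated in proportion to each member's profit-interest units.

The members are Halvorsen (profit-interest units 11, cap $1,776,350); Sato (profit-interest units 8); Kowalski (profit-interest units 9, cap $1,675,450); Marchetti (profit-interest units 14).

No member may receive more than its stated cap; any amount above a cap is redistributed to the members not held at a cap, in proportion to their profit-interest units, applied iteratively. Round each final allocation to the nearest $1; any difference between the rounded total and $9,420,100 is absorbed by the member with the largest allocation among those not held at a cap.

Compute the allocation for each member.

Profit-interest units total: 42.
Pro-rata shares before constraints: Halvorsen 2,467,169.05; Sato 1,794,304.76; Kowalski 2,018,592.86; Marchetti 3,140,033.33.
Capped: Halvorsen ($1,776,350), Kowalski ($1,675,450); remaining pool $5,968,300 reallocated over remaining profit-interest units 22.
Shares after redistribution: Sato 2,170,290.91 → $2,170,291; Marchetti 3,798,009.09 → $3,798,009.

Halvorsen: $1,776,350 · Sato: $2,170,291 · Kowalski: $1,675,450 · Marchetti: $3,798,009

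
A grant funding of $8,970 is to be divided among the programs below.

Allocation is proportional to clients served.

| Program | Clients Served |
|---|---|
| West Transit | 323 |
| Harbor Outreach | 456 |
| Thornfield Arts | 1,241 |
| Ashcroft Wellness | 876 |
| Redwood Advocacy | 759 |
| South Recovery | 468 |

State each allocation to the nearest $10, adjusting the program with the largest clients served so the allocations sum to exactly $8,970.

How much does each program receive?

West Transit: $700; Harbor Outreach: $990; Thornfield Arts: $2,700; Ashcroft Wellness: $1,910; Redwood Advocacy: $1,650; South Recovery: $1,020

Combined clients served = 323 + 456 + 1,241 + 876 + 759 + 468 = 4,123.
Proportional shares: West Transit 702.72; Harbor Outreach 992.07; Thornfield Arts 2,699.92; Ashcroft Wellness 1,905.83; Redwood Advocacy 1,651.28; South Recovery 1,018.18.
After rounding ($10): West Transit $700; Harbor Outreach $990; Thornfield Arts $2,700; Ashcroft Wellness $1,910; Redwood Advocacy $1,650; South Recovery $1,020. Sum = $8,970.
Rounded total matches; no reconciliation needed.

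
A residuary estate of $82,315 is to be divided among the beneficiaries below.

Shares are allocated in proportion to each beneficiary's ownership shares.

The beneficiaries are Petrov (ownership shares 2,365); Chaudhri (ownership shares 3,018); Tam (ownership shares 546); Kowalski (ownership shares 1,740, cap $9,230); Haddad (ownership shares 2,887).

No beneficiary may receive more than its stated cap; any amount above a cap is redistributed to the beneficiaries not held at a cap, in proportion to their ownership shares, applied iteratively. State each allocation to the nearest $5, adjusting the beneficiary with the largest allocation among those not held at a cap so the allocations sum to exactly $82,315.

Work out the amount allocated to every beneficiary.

Petrov: $19,605 · Chaudhri: $25,020 · Tam: $4,525 · Kowalski: $9,230 · Haddad: $23,935

Sum of ownership shares: 10,556.
Proportional shares (ignoring caps): Petrov 18,442.12; Chaudhri 23,534.17; Tam 4,257.67; Kowalski 13,568.41; Haddad 22,512.64.
Capped: Kowalski ($9,230); residual $73,085 reallocated over remaining ownership shares 8,816.
Shares after redistribution: Petrov 19,605.95 → $19,605; Chaudhri 25,019.34 → $25,020; Tam 4,526.36 → $4,525; Haddad 23,933.35 → $23,935.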